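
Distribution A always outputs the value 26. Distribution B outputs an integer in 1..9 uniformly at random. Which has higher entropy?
B

A is deterministic, so H(A) = 0. B is uniform over 9 outcomes, so H(B) = log₂(9) = 3.170 bits. Any distribution with genuine randomness has higher entropy than a deterministic one.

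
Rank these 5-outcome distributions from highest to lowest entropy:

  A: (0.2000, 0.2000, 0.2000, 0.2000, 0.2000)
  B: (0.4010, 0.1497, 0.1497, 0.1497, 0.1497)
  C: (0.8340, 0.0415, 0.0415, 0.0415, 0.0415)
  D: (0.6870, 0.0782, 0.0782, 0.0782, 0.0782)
A > B > D > C

Key insight: Entropy is maximized by uniform distributions and minimized by concentrated distributions.

Entropies:
  H(A) = 2.3219 bits
  H(B) = 2.1695 bits
  H(C) = 0.9805 bits
  H(D) = 1.5226 bits

Ranking: A > B > D > C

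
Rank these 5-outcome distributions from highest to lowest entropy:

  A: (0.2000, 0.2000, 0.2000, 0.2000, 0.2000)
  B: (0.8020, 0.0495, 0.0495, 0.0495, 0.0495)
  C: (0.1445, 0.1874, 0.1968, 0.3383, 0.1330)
A > C > B

Key insight: Entropy is maximized by uniform distributions and minimized by concentrated distributions.

- Uniform distributions have maximum entropy log₂(5) = 2.3219 bits
- The more "peaked" or concentrated a distribution, the lower its entropy

Entropies:
  H(A) = 2.3219 bits
  H(B) = 1.1139 bits
  H(C) = 2.2336 bits

Ranking: A > C > B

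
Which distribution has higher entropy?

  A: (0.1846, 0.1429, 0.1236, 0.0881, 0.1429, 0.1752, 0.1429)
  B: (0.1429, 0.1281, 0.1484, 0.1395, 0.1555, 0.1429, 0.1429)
B

Both distributions are close to uniform, making this a harder comparison.

H(A) = 2.7749 bits
H(B) = 2.8052 bits

The distribution closer to uniform has higher entropy.
Answer: B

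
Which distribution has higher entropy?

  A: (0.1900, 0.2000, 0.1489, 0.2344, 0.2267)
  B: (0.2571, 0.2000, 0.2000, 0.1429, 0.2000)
A

Both distributions are close to uniform, making this a harder comparison.

H(A) = 2.3047 bits
H(B) = 2.2981 bits

The distribution closer to uniform has higher entropy.
Answer: A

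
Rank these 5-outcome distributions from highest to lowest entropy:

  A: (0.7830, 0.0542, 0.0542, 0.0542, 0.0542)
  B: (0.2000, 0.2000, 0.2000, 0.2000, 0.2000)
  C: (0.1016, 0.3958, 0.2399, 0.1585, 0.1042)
B > C > A

Key insight: Entropy is maximized by uniform distributions and minimized by concentrated distributions.

- Uniform distributions have maximum entropy log₂(5) = 2.3219 bits
- The more "peaked" or concentrated a distribution, the lower its entropy

Entropies:
  H(A) = 1.1887 bits
  H(B) = 2.3219 bits
  H(C) = 2.1197 bits

Ranking: B > C > A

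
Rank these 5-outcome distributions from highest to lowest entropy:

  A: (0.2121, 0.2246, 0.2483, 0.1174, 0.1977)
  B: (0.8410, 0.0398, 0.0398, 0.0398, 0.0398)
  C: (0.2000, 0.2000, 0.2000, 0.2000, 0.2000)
C > A > B

Key insight: Entropy is maximized by uniform distributions and minimized by concentrated distributions.

- Uniform distributions have maximum entropy log₂(5) = 2.3219 bits
- The more "peaked" or concentrated a distribution, the lower its entropy

Entropies:
  H(A) = 2.2825 bits
  H(B) = 0.9499 bits
  H(C) = 2.3219 bits

Ranking: C > A > B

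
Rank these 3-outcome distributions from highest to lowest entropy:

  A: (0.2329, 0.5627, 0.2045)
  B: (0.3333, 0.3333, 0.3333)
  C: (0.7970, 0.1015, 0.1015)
B > A > C

Key insight: Entropy is maximized by uniform distributions and minimized by concentrated distributions.

- Uniform distributions have maximum entropy log₂(3) = 1.5850 bits
- The more "peaked" or concentrated a distribution, the lower its entropy

Entropies:
  H(A) = 1.4246 bits
  H(B) = 1.5850 bits
  H(C) = 0.9309 bits

Ranking: B > A > C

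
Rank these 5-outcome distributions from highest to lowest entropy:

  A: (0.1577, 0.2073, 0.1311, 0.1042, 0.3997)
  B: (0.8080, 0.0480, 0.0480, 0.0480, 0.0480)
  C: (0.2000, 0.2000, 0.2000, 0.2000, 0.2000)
C > A > B

Key insight: Entropy is maximized by uniform distributions and minimized by concentrated distributions.

- Uniform distributions have maximum entropy log₂(5) = 2.3219 bits
- The more "peaked" or concentrated a distribution, the lower its entropy

Entropies:
  H(A) = 2.1440 bits
  H(B) = 1.0896 bits
  H(C) = 2.3219 bits

Ranking: C > A > B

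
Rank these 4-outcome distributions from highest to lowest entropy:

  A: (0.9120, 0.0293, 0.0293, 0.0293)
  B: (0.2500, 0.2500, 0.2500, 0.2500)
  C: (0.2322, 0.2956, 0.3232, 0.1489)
B > C > A

Key insight: Entropy is maximized by uniform distributions and minimized by concentrated distributions.

- Uniform distributions have maximum entropy log₂(4) = 2.0000 bits
- The more "peaked" or concentrated a distribution, the lower its entropy

Entropies:
  H(A) = 0.5692 bits
  H(B) = 2.0000 bits
  H(C) = 1.9447 bits

Ranking: B > C > A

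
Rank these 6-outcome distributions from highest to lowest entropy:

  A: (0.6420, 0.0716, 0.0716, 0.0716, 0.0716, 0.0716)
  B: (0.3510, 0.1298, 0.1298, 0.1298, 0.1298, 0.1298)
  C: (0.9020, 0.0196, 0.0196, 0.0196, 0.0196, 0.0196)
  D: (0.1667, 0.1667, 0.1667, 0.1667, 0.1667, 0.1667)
D > B > A > C

Key insight: Entropy is maximized by uniform distributions and minimized by concentrated distributions.

Entropies:
  H(A) = 1.7723 bits
  H(B) = 2.4419 bits
  H(C) = 0.6902 bits
  H(D) = 2.5850 bits

Ranking: D > B > A > C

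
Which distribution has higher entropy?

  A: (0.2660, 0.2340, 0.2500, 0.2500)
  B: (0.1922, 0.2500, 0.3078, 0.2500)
A

Both distributions are close to uniform, making this a harder comparison.

H(A) = 1.9985 bits
H(B) = 1.9805 bits

The distribution closer to uniform has higher entropy.
Answer: A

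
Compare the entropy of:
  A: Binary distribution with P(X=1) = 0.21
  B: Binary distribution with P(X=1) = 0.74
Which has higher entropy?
B

For binary distributions, entropy is maximized at p=0.5 and decreases as p moves toward 0 or 1.

H(A) = H(0.21) = 0.7415 bits
H(B) = H(0.74) = 0.8267 bits

Distribution B (p=0.74) is closer to uniform (p=0.5), so it has higher entropy.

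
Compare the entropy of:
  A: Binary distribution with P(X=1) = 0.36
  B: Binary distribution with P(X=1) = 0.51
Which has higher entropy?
B

For binary distributions, entropy is maximized at p=0.5 and decreases as p moves toward 0 or 1.

H(A) = H(0.36) = 0.9427 bits
H(B) = H(0.51) = 0.9997 bits

Distribution B (p=0.51) is closer to uniform (p=0.5), so it has higher entropy.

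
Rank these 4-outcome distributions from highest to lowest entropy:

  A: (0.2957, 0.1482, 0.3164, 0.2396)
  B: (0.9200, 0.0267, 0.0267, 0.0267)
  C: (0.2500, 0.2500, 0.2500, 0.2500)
C > A > B

Key insight: Entropy is maximized by uniform distributions and minimized by concentrated distributions.

- Uniform distributions have maximum entropy log₂(4) = 2.0000 bits
- The more "peaked" or concentrated a distribution, the lower its entropy

Entropies:
  H(A) = 1.9472 bits
  H(B) = 0.5290 bits
  H(C) = 2.0000 bits

Ranking: C > A > B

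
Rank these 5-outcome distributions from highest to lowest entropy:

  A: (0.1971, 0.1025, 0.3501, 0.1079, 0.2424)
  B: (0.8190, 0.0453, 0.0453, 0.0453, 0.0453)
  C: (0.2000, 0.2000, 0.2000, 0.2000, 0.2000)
C > A > B

Key insight: Entropy is maximized by uniform distributions and minimized by concentrated distributions.

- Uniform distributions have maximum entropy log₂(5) = 2.3219 bits
- The more "peaked" or concentrated a distribution, the lower its entropy

Entropies:
  H(A) = 2.1710 bits
  H(B) = 1.0443 bits
  H(C) = 2.3219 bits

Ranking: C > A > B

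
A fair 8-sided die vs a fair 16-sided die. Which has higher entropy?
16-sided die

Both are uniform distributions; for uniform over n outcomes, H = log₂(n). H(8-sided) = log₂(8) = 3.000 bits and H(16-sided) = log₂(16) = 4.000 bits. More outcomes in a uniform distribution means higher entropy.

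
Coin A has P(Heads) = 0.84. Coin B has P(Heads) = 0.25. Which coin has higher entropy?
B

For binary distributions, entropy is maximized at p=0.5 and decreases as p moves toward 0 or 1.

H(A) = H(0.84) = 0.6343 bits
H(B) = H(0.25) = 0.8113 bits

Distribution B (p=0.25) is closer to uniform (p=0.5), so it has higher entropy.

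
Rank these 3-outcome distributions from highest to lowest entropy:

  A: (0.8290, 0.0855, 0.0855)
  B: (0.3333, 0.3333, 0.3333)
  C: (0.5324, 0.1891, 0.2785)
B > C > A

Key insight: Entropy is maximized by uniform distributions and minimized by concentrated distributions.

- Uniform distributions have maximum entropy log₂(3) = 1.5850 bits
- The more "peaked" or concentrated a distribution, the lower its entropy

Entropies:
  H(A) = 0.8310 bits
  H(B) = 1.5850 bits
  H(C) = 1.4521 bits

Ranking: B > C > A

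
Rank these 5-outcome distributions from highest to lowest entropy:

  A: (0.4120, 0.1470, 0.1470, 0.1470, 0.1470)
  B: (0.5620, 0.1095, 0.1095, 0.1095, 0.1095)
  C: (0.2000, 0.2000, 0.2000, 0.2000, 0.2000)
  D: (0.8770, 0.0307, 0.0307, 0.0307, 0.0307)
C > A > B > D

Key insight: Entropy is maximized by uniform distributions and minimized by concentrated distributions.

Entropies:
  H(A) = 2.1535 bits
  H(B) = 1.8649 bits
  H(C) = 2.3219 bits
  H(D) = 0.7839 bits

Ranking: C > A > B > D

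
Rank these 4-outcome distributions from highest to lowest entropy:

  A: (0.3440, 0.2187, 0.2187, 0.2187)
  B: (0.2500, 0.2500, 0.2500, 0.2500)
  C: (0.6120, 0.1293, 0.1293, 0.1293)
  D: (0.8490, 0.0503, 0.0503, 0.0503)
B > A > C > D

Key insight: Entropy is maximized by uniform distributions and minimized by concentrated distributions.

Entropies:
  H(A) = 1.9683 bits
  H(B) = 2.0000 bits
  H(C) = 1.5785 bits
  H(D) = 0.8517 bits

Ranking: B > A > C > D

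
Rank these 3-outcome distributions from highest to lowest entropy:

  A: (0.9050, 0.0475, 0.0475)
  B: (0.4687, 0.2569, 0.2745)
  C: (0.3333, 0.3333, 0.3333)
C > B > A

Key insight: Entropy is maximized by uniform distributions and minimized by concentrated distributions.

- Uniform distributions have maximum entropy log₂(3) = 1.5850 bits
- The more "peaked" or concentrated a distribution, the lower its entropy

Entropies:
  H(A) = 0.5479 bits
  H(B) = 1.5281 bits
  H(C) = 1.5850 bits

Ranking: C > B > A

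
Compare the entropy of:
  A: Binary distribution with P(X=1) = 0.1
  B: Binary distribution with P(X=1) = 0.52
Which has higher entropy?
B

For binary distributions, entropy is maximized at p=0.5 and decreases as p moves toward 0 or 1.

H(A) = H(0.1) = 0.4690 bits
H(B) = H(0.52) = 0.9988 bits

Distribution B (p=0.52) is closer to uniform (p=0.5), so it has higher entropy.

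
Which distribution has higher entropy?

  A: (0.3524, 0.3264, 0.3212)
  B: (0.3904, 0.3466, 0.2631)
A

Both distributions are close to uniform, making this a harder comparison.

H(A) = 1.5838 bits
H(B) = 1.5664 bits

The distribution closer to uniform has higher entropy.
Answer: A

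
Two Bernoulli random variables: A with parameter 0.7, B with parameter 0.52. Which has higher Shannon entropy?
B

For binary distributions, entropy is maximized at p=0.5 and decreases as p moves toward 0 or 1.

H(A) = H(0.7) = 0.8813 bits
H(B) = H(0.52) = 0.9988 bits

Distribution B (p=0.52) is closer to uniform (p=0.5), so it has higher entropy.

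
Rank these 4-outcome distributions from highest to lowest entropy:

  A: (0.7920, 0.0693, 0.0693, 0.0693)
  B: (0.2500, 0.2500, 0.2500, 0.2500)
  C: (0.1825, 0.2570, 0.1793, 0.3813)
B > C > A

Key insight: Entropy is maximized by uniform distributions and minimized by concentrated distributions.

- Uniform distributions have maximum entropy log₂(4) = 2.0000 bits
- The more "peaked" or concentrated a distribution, the lower its entropy

Entropies:
  H(A) = 1.0673 bits
  H(B) = 2.0000 bits
  H(C) = 1.9265 bits

Ranking: B > C > A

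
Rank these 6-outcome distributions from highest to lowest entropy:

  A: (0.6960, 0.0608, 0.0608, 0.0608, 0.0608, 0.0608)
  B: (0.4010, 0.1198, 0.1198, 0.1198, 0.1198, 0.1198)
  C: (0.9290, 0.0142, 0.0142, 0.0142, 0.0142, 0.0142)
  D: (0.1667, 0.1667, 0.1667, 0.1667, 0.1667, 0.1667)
D > B > A > C

Key insight: Entropy is maximized by uniform distributions and minimized by concentrated distributions.

Entropies:
  H(A) = 1.5920 bits
  H(B) = 2.3624 bits
  H(C) = 0.5345 bits
  H(D) = 2.5850 bits

Ranking: D > B > A > C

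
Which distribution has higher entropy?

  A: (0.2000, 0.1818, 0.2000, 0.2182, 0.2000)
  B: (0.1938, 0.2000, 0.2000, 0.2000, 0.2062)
B

Both distributions are close to uniform, making this a harder comparison.

H(A) = 2.3195 bits
H(B) = 2.3217 bits

The distribution closer to uniform has higher entropy.
Answer: B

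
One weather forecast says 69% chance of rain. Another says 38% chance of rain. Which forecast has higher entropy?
38% forecast

Treat each forecast as a Bernoulli distribution. Binary entropy is maximized at p=0.5 and falls off symmetrically toward 0 or 1. The 38% forecast is closer to 50%, so it is more uncertain. H(69%) ≈ 0.893 bits, H(38%) ≈ 0.958 bits.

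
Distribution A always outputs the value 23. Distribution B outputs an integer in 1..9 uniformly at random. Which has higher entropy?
B

A is deterministic, so H(A) = 0. B is uniform over 9 outcomes, so H(B) = log₂(9) = 3.170 bits. Any distribution with genuine randomness has higher entropy than a deterministic one.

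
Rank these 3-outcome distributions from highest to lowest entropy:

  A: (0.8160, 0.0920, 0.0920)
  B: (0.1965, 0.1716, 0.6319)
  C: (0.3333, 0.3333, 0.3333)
C > B > A

Key insight: Entropy is maximized by uniform distributions and minimized by concentrated distributions.

- Uniform distributions have maximum entropy log₂(3) = 1.5850 bits
- The more "peaked" or concentrated a distribution, the lower its entropy

Entropies:
  H(A) = 0.8727 bits
  H(B) = 1.3160 bits
  H(C) = 1.5850 bits

Ranking: C > B > A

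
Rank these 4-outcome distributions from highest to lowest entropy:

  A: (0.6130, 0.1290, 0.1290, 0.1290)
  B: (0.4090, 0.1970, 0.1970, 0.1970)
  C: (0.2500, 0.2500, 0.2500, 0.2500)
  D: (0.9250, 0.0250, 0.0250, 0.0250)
C > B > A > D

Key insight: Entropy is maximized by uniform distributions and minimized by concentrated distributions.

Entropies:
  H(A) = 1.5762 bits
  H(B) = 1.9127 bits
  H(C) = 2.0000 bits
  H(D) = 0.5032 bits

Ranking: C > B > A > D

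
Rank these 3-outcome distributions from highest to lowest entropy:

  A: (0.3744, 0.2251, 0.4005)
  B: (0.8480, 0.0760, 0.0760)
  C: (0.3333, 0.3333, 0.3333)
C > A > B

Key insight: Entropy is maximized by uniform distributions and minimized by concentrated distributions.

- Uniform distributions have maximum entropy log₂(3) = 1.5850 bits
- The more "peaked" or concentrated a distribution, the lower its entropy

Entropies:
  H(A) = 1.5436 bits
  H(B) = 0.7668 bits
  H(C) = 1.5850 bits

Ranking: C > A > B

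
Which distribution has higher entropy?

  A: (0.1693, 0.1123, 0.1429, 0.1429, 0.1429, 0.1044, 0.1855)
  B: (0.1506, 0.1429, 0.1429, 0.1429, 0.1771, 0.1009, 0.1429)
B

Both distributions are close to uniform, making this a harder comparison.

H(A) = 2.7823 bits
H(B) = 2.7916 bits

The distribution closer to uniform has higher entropy.
Answer: B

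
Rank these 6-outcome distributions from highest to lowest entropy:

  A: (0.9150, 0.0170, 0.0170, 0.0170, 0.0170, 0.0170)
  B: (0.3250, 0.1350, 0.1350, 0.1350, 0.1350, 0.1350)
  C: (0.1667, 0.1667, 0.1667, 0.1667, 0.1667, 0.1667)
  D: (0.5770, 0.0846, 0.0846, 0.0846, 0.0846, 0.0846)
C > B > D > A

Key insight: Entropy is maximized by uniform distributions and minimized by concentrated distributions.

Entropies:
  H(A) = 0.6169 bits
  H(B) = 2.4770 bits
  H(C) = 2.5850 bits
  H(D) = 1.9650 bits

Ranking: C > B > D > A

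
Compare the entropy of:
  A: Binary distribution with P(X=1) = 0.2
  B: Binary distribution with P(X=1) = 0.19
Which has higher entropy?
A

For binary distributions, entropy is maximized at p=0.5 and decreases as p moves toward 0 or 1.

H(A) = H(0.2) = 0.7219 bits
H(B) = H(0.19) = 0.7015 bits

Distribution A (p=0.2) is closer to uniform (p=0.5), so it has higher entropy.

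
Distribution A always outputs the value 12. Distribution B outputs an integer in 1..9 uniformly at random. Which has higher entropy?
B

A is deterministic, so H(A) = 0. B is uniform over 9 outcomes, so H(B) = log₂(9) = 3.170 bits. Any distribution with genuine randomness has higher entropy than a deterministic one.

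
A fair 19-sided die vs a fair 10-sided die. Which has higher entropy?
19-sided die

Both are uniform distributions; for uniform over n outcomes, H = log₂(n). H(19-sided) = log₂(19) = 4.248 bits and H(10-sided) = log₂(10) = 3.322 bits. More outcomes in a uniform distribution means higher entropy.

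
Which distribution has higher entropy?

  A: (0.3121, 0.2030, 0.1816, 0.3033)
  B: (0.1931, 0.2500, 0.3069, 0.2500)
B

Both distributions are close to uniform, making this a harder comparison.

H(A) = 1.9603 bits
H(B) = 1.9812 bits

The distribution closer to uniform has higher entropy.
Answer: B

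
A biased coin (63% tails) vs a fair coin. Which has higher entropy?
Fair coin

The fair coin is uniform (p=0.5), maximizing binary entropy at 1 bit. The biased coin has H(0.63) ≈ 0.951 bits — its outcome is more predictable, so its entropy is lower.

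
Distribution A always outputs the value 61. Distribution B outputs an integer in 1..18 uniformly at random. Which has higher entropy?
B

A is deterministic, so H(A) = 0. B is uniform over 18 outcomes, so H(B) = log₂(18) = 4.170 bits. Any distribution with genuine randomness has higher entropy than a deterministic one.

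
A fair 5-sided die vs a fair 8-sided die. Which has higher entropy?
8-sided die

Both are uniform distributions; for uniform over n outcomes, H = log₂(n). H(5-sided) = log₂(5) = 2.322 bits and H(8-sided) = log₂(8) = 3.000 bits. More outcomes in a uniform distribution means higher entropy.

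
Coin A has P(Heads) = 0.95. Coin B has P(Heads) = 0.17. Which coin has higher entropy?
B

For binary distributions, entropy is maximized at p=0.5 and decreases as p moves toward 0 or 1.

H(A) = H(0.95) = 0.2864 bits
H(B) = H(0.17) = 0.6577 bits

Distribution B (p=0.17) is closer to uniform (p=0.5), so it has higher entropy.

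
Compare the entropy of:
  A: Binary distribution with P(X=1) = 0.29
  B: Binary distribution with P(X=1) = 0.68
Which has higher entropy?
B

For binary distributions, entropy is maximized at p=0.5 and decreases as p moves toward 0 or 1.

H(A) = H(0.29) = 0.8687 bits
H(B) = H(0.68) = 0.9044 bits

Distribution B (p=0.68) is closer to uniform (p=0.5), so it has higher entropy.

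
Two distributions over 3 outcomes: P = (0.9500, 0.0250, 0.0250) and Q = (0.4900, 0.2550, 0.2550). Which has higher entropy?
Q

P is highly concentrated on one outcome (95%), making it nearly deterministic. Q spreads its mass more evenly (max 49%). The more spread-out distribution has higher entropy: H(P) ≈ 0.336 bits, H(Q) ≈ 1.510 bits.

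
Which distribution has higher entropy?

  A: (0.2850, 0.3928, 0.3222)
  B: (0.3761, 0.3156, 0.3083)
B

Both distributions are close to uniform, making this a harder comparison.

H(A) = 1.5721 bits
H(B) = 1.5791 bits

The distribution closer to uniform has higher entropy.
Answer: B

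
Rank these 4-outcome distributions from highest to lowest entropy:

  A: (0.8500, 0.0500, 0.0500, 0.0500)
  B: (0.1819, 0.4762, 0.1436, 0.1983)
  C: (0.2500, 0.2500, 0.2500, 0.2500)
C > B > A

Key insight: Entropy is maximized by uniform distributions and minimized by concentrated distributions.

- Uniform distributions have maximum entropy log₂(4) = 2.0000 bits
- The more "peaked" or concentrated a distribution, the lower its entropy

Entropies:
  H(A) = 0.8476 bits
  H(B) = 1.8219 bits
  H(C) = 2.0000 bits

Ranking: C > B > A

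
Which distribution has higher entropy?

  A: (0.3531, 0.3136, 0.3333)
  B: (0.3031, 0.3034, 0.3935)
A

Both distributions are close to uniform, making this a harder comparison.

H(A) = 1.5833 bits
H(B) = 1.5735 bits

The distribution closer to uniform has higher entropy.
Answer: A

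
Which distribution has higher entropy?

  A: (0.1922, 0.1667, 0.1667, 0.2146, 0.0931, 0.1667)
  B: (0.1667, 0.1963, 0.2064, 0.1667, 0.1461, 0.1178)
B

Both distributions are close to uniform, making this a harder comparison.

H(A) = 2.5453 bits
H(B) = 2.5616 bits

The distribution closer to uniform has higher entropy.
Answer: B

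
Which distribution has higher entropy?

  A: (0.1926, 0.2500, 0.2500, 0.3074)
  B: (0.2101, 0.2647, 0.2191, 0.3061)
B

Both distributions are close to uniform, making this a harder comparison.

H(A) = 1.9808 bits
H(B) = 1.9832 bits

The distribution closer to uniform has higher entropy.
Answer: B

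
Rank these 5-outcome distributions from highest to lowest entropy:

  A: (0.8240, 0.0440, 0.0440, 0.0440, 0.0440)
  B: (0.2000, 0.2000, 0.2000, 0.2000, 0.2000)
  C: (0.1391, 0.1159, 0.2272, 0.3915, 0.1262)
B > C > A

Key insight: Entropy is maximized by uniform distributions and minimized by concentrated distributions.

- Uniform distributions have maximum entropy log₂(5) = 2.3219 bits
- The more "peaked" or concentrated a distribution, the lower its entropy

Entropies:
  H(A) = 1.0232 bits
  H(B) = 2.3219 bits
  H(C) = 2.1486 bits

Ranking: B > C > A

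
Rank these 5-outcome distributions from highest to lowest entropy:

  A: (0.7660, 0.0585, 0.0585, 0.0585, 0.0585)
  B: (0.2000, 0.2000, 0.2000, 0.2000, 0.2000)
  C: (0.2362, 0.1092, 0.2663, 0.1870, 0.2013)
B > C > A

Key insight: Entropy is maximized by uniform distributions and minimized by concentrated distributions.

- Uniform distributions have maximum entropy log₂(5) = 2.3219 bits
- The more "peaked" or concentrated a distribution, the lower its entropy

Entropies:
  H(A) = 1.2529 bits
  H(B) = 2.3219 bits
  H(C) = 2.2669 bits

Ranking: B > C > A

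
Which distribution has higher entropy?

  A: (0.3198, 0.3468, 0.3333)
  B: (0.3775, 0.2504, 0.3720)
A

Both distributions are close to uniform, making this a harder comparison.

H(A) = 1.5842 bits
H(B) = 1.5615 bits

The distribution closer to uniform has higher entropy.
Answer: A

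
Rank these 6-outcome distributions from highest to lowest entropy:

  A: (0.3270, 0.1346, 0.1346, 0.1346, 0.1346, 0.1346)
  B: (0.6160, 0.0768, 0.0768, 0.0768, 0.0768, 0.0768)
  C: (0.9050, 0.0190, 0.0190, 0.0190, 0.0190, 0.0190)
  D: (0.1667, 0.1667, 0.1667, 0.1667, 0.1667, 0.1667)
D > A > B > C

Key insight: Entropy is maximized by uniform distributions and minimized by concentrated distributions.

Entropies:
  H(A) = 2.4745 bits
  H(B) = 1.8524 bits
  H(C) = 0.6735 bits
  H(D) = 2.5850 bits

Ranking: D > A > B > C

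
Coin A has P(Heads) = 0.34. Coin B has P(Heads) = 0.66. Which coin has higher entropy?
Equal

For binary distributions, entropy is maximized at p=0.5 and decreases as p moves toward 0 or 1.

H(A) = H(0.34) = 0.9248 bits
H(B) = H(0.66) = 0.9248 bits

Both distributions are equally far from uniform (|0.34-0.5| = |0.66-0.5|), so they have the same entropy.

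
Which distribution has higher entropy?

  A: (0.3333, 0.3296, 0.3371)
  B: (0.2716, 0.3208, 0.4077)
A

Both distributions are close to uniform, making this a harder comparison.

H(A) = 1.5849 bits
H(B) = 1.5646 bits

The distribution closer to uniform has higher entropy.
Answer: A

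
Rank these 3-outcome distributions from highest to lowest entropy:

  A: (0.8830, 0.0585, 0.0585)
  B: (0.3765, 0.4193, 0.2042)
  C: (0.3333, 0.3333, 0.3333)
C > B > A

Key insight: Entropy is maximized by uniform distributions and minimized by concentrated distributions.

- Uniform distributions have maximum entropy log₂(3) = 1.5850 bits
- The more "peaked" or concentrated a distribution, the lower its entropy

Entropies:
  H(A) = 0.6377 bits
  H(B) = 1.5244 bits
  H(C) = 1.5850 bits

Ranking: C > B > A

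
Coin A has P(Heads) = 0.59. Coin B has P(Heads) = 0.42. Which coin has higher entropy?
B

For binary distributions, entropy is maximized at p=0.5 and decreases as p moves toward 0 or 1.

H(A) = H(0.59) = 0.9765 bits
H(B) = H(0.42) = 0.9815 bits

Distribution B (p=0.42) is closer to uniform (p=0.5), so it has higher entropy.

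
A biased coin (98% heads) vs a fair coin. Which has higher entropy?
Fair coin

The fair coin is uniform (p=0.5), maximizing binary entropy at 1 bit. The biased coin has H(0.98) ≈ 0.141 bits — its outcome is more predictable, so its entropy is lower.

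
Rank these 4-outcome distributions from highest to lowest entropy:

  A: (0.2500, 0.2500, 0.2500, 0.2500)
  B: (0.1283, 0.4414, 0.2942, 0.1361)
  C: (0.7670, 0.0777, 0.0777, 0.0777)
A > B > C

Key insight: Entropy is maximized by uniform distributions and minimized by concentrated distributions.

- Uniform distributions have maximum entropy log₂(4) = 2.0000 bits
- The more "peaked" or concentrated a distribution, the lower its entropy

Entropies:
  H(A) = 2.0000 bits
  H(B) = 1.8117 bits
  H(C) = 1.1525 bits

Ranking: A > B > C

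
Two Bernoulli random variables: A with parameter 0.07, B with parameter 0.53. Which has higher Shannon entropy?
B

For binary distributions, entropy is maximized at p=0.5 and decreases as p moves toward 0 or 1.

H(A) = H(0.07) = 0.3659 bits
H(B) = H(0.53) = 0.9974 bits

Distribution B (p=0.53) is closer to uniform (p=0.5), so it has higher entropy.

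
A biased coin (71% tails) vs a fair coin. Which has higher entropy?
Fair coin

The fair coin is uniform (p=0.5), maximizing binary entropy at 1 bit. The biased coin has H(0.71) ≈ 0.869 bits — its outcome is more predictable, so its entropy is lower.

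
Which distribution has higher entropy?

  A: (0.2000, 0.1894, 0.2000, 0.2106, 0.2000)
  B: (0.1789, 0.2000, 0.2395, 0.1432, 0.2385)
A

Both distributions are close to uniform, making this a harder comparison.

H(A) = 2.3211 bits
H(B) = 2.2970 bits

The distribution closer to uniform has higher entropy.
Answer: A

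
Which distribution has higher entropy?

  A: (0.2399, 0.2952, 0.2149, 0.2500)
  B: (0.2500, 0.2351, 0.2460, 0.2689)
B

Both distributions are close to uniform, making this a harder comparison.

H(A) = 1.9904 bits
H(B) = 1.9983 bits

The distribution closer to uniform has higher entropy.
Answer: B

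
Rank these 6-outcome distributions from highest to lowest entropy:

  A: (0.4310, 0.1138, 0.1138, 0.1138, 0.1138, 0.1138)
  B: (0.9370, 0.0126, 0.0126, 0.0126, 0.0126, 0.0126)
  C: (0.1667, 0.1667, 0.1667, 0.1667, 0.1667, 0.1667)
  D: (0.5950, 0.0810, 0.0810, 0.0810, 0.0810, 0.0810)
C > A > D > B

Key insight: Entropy is maximized by uniform distributions and minimized by concentrated distributions.

Entropies:
  H(A) = 2.3074 bits
  H(B) = 0.4855 bits
  H(C) = 2.5850 bits
  H(D) = 1.9142 bits

Ranking: C > A > D > B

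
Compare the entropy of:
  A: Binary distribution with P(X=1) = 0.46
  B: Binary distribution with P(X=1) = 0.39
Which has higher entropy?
A

For binary distributions, entropy is maximized at p=0.5 and decreases as p moves toward 0 or 1.

H(A) = H(0.46) = 0.9954 bits
H(B) = H(0.39) = 0.9648 bits

Distribution A (p=0.46) is closer to uniform (p=0.5), so it has higher entropy.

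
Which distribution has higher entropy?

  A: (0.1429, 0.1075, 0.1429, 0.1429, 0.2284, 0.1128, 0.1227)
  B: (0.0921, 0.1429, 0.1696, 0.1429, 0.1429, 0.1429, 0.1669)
B

Both distributions are close to uniform, making this a harder comparison.

H(A) = 2.7622 bits
H(B) = 2.7863 bits

The distribution closer to uniform has higher entropy.
Answer: B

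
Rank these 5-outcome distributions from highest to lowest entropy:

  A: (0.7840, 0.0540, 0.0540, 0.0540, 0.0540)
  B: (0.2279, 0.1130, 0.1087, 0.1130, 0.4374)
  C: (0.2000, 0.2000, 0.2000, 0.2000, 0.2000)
C > B > A

Key insight: Entropy is maximized by uniform distributions and minimized by concentrated distributions.

- Uniform distributions have maximum entropy log₂(5) = 2.3219 bits
- The more "peaked" or concentrated a distribution, the lower its entropy

Entropies:
  H(A) = 1.1848 bits
  H(B) = 2.0669 bits
  H(C) = 2.3219 bits

Ranking: C > B > A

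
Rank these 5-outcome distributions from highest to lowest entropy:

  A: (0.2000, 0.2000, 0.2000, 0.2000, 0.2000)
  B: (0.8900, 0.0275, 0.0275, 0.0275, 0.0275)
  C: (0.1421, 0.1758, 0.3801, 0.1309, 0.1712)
A > C > B

Key insight: Entropy is maximized by uniform distributions and minimized by concentrated distributions.

- Uniform distributions have maximum entropy log₂(5) = 2.3219 bits
- The more "peaked" or concentrated a distribution, the lower its entropy

Entropies:
  H(A) = 2.3219 bits
  H(B) = 0.7199 bits
  H(C) = 2.1911 bits

Ranking: A > C > B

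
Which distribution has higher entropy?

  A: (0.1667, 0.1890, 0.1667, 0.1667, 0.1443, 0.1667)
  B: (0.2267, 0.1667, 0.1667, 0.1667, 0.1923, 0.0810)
A

Both distributions are close to uniform, making this a harder comparison.

H(A) = 2.5806 bits
H(B) = 2.5289 bits

The distribution closer to uniform has higher entropy.
Answer: A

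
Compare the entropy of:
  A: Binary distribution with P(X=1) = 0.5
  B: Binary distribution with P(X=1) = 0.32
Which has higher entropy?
A

For binary distributions, entropy is maximized at p=0.5 and decreases as p moves toward 0 or 1.

H(A) = H(0.5) = 1.0000 bits
H(B) = H(0.32) = 0.9044 bits

Distribution A (p=0.5) is closer to uniform (p=0.5), so it has higher entropy.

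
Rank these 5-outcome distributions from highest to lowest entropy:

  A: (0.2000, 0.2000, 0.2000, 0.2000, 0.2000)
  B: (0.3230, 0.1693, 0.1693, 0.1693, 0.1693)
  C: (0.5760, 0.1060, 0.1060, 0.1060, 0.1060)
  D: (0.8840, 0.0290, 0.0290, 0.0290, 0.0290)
A > B > C > D

Key insight: Entropy is maximized by uniform distributions and minimized by concentrated distributions.

Entropies:
  H(A) = 2.3219 bits
  H(B) = 2.2616 bits
  H(C) = 1.8313 bits
  H(D) = 0.7498 bits

Ranking: A > B > C > D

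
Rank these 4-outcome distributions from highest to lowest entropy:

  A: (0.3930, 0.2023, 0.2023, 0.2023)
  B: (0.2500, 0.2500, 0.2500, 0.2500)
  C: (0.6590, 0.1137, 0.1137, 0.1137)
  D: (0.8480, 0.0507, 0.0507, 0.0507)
B > A > C > D

Key insight: Entropy is maximized by uniform distributions and minimized by concentrated distributions.

Entropies:
  H(A) = 1.9288 bits
  H(B) = 2.0000 bits
  H(C) = 1.4662 bits
  H(D) = 0.8557 bits

Ranking: B > A > C > D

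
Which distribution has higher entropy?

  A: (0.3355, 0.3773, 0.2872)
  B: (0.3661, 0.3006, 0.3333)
B

Both distributions are close to uniform, making this a harder comparison.

H(A) = 1.5761 bits
H(B) = 1.5803 bits

The distribution closer to uniform has higher entropy.
Answer: B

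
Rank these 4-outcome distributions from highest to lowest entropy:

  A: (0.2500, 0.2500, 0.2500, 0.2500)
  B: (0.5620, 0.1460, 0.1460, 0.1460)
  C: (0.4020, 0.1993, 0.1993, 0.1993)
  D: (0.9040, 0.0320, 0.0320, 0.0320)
A > C > B > D

Key insight: Entropy is maximized by uniform distributions and minimized by concentrated distributions.

Entropies:
  H(A) = 2.0000 bits
  H(B) = 1.6831 bits
  H(C) = 1.9199 bits
  H(D) = 0.6083 bits

Ranking: A > C > B > D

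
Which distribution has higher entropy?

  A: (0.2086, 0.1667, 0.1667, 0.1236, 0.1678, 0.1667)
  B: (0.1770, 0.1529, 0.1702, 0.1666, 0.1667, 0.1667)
B

Both distributions are close to uniform, making this a harder comparison.

H(A) = 2.5691 bits
H(B) = 2.5836 bits

The distribution closer to uniform has higher entropy.
Answer: B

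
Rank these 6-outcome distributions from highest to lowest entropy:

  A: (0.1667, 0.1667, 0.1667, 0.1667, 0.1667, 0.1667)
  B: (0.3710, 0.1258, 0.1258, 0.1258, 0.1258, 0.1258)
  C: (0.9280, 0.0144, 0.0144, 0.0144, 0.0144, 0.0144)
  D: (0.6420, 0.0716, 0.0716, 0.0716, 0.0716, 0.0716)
A > B > D > C

Key insight: Entropy is maximized by uniform distributions and minimized by concentrated distributions.

Entropies:
  H(A) = 2.5850 bits
  H(B) = 2.4119 bits
  H(C) = 0.5405 bits
  H(D) = 1.7723 bits

Ranking: A > B > D > C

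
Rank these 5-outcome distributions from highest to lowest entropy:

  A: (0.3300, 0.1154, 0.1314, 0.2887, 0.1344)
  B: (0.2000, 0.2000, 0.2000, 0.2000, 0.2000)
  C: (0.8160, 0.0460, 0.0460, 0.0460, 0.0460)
B > A > C

Key insight: Entropy is maximized by uniform distributions and minimized by concentrated distributions.

- Uniform distributions have maximum entropy log₂(5) = 2.3219 bits
- The more "peaked" or concentrated a distribution, the lower its entropy

Entropies:
  H(A) = 2.1788 bits
  H(B) = 2.3219 bits
  H(C) = 1.0567 bits

Ranking: B > A > C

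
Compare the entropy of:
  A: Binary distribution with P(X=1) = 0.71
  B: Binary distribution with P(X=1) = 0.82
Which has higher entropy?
A

For binary distributions, entropy is maximized at p=0.5 and decreases as p moves toward 0 or 1.

H(A) = H(0.71) = 0.8687 bits
H(B) = H(0.82) = 0.6801 bits

Distribution A (p=0.71) is closer to uniform (p=0.5), so it has higher entropy.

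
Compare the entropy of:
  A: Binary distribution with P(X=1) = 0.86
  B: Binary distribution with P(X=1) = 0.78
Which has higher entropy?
B

For binary distributions, entropy is maximized at p=0.5 and decreases as p moves toward 0 or 1.

H(A) = H(0.86) = 0.5842 bits
H(B) = H(0.78) = 0.7602 bits

Distribution B (p=0.78) is closer to uniform (p=0.5), so it has higher entropy.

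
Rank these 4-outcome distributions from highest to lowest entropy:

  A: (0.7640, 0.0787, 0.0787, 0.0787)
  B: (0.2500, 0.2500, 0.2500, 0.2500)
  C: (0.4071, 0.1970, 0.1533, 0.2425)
B > C > A

Key insight: Entropy is maximized by uniform distributions and minimized by concentrated distributions.

- Uniform distributions have maximum entropy log₂(4) = 2.0000 bits
- The more "peaked" or concentrated a distribution, the lower its entropy

Entropies:
  H(A) = 1.1624 bits
  H(B) = 2.0000 bits
  H(C) = 1.9000 bits

Ranking: B > C > A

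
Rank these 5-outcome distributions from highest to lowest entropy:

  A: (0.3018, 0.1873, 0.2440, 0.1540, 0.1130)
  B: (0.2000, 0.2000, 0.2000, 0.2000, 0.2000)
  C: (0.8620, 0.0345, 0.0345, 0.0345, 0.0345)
B > A > C

Key insight: Entropy is maximized by uniform distributions and minimized by concentrated distributions.

- Uniform distributions have maximum entropy log₂(5) = 2.3219 bits
- The more "peaked" or concentrated a distribution, the lower its entropy

Entropies:
  H(A) = 2.2418 bits
  H(B) = 2.3219 bits
  H(C) = 0.8550 bits

Ranking: B > A > C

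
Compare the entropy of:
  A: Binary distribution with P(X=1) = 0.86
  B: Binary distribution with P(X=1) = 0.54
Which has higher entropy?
B

For binary distributions, entropy is maximized at p=0.5 and decreases as p moves toward 0 or 1.

H(A) = H(0.86) = 0.5842 bits
H(B) = H(0.54) = 0.9954 bits

Distribution B (p=0.54) is closer to uniform (p=0.5), so it has higher entropy.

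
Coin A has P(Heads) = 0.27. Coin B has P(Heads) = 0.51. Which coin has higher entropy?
B

For binary distributions, entropy is maximized at p=0.5 and decreases as p moves toward 0 or 1.

H(A) = H(0.27) = 0.8415 bits
H(B) = H(0.51) = 0.9997 bits

Distribution B (p=0.51) is closer to uniform (p=0.5), so it has higher entropy.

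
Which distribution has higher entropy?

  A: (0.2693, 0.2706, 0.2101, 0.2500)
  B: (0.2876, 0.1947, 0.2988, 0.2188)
A

Both distributions are close to uniform, making this a harder comparison.

H(A) = 1.9929 bits
H(B) = 1.9772 bits

The distribution closer to uniform has higher entropy.
Answer: A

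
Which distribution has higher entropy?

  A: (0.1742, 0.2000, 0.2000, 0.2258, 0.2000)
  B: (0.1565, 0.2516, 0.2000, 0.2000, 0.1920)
A

Both distributions are close to uniform, making this a harder comparison.

H(A) = 2.3171 bits
H(B) = 2.3054 bits

The distribution closer to uniform has higher entropy.
Answer: A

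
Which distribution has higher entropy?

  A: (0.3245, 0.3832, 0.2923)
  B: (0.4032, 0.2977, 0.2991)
A

Both distributions are close to uniform, making this a harder comparison.

H(A) = 1.5758 bits
H(B) = 1.5696 bits

The distribution closer to uniform has higher entropy.
Answer: A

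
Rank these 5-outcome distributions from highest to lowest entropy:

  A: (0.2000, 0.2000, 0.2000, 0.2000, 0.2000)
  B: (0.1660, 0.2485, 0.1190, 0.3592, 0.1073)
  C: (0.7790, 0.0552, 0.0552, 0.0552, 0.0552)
A > B > C

Key insight: Entropy is maximized by uniform distributions and minimized by concentrated distributions.

- Uniform distributions have maximum entropy log₂(5) = 2.3219 bits
- The more "peaked" or concentrated a distribution, the lower its entropy

Entropies:
  H(A) = 2.3219 bits
  H(B) = 2.1708 bits
  H(C) = 1.2040 bits

Ranking: A > B > C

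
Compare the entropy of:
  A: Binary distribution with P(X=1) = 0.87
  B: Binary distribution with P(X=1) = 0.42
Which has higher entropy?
B

For binary distributions, entropy is maximized at p=0.5 and decreases as p moves toward 0 or 1.

H(A) = H(0.87) = 0.5574 bits
H(B) = H(0.42) = 0.9815 bits

Distribution B (p=0.42) is closer to uniform (p=0.5), so it has higher entropy.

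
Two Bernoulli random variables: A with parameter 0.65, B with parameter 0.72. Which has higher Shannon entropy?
A

For binary distributions, entropy is maximized at p=0.5 and decreases as p moves toward 0 or 1.

H(A) = H(0.65) = 0.9341 bits
H(B) = H(0.72) = 0.8555 bits

Distribution A (p=0.65) is closer to uniform (p=0.5), so it has higher entropy.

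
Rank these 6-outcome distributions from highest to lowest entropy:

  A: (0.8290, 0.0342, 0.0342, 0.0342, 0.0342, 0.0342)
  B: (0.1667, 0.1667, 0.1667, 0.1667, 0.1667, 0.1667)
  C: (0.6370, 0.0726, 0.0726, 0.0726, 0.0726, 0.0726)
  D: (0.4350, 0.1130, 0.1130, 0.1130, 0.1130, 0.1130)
B > D > C > A

Key insight: Entropy is maximized by uniform distributions and minimized by concentrated distributions.

Entropies:
  H(A) = 1.0570 bits
  H(B) = 2.5850 bits
  H(C) = 1.7880 bits
  H(D) = 2.2997 bits

Ranking: B > D > C > A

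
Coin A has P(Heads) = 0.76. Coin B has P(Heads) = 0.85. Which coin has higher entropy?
A

For binary distributions, entropy is maximized at p=0.5 and decreases as p moves toward 0 or 1.

H(A) = H(0.76) = 0.7950 bits
H(B) = H(0.85) = 0.6098 bits

Distribution A (p=0.76) is closer to uniform (p=0.5), so it has higher entropy.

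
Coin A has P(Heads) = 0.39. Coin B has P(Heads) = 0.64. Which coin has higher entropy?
A

For binary distributions, entropy is maximized at p=0.5 and decreases as p moves toward 0 or 1.

H(A) = H(0.39) = 0.9648 bits
H(B) = H(0.64) = 0.9427 bits

Distribution A (p=0.39) is closer to uniform (p=0.5), so it has higher entropy.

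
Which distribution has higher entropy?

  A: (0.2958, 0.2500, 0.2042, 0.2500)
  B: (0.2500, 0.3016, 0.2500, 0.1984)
A

Both distributions are close to uniform, making this a harder comparison.

H(A) = 1.9878 bits
H(B) = 1.9845 bits

The distribution closer to uniform has higher entropy.
Answer: A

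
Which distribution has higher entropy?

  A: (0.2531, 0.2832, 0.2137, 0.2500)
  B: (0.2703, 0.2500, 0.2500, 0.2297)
B

Both distributions are close to uniform, making this a harder comparison.

H(A) = 1.9929 bits
H(B) = 1.9976 bits

The distribution closer to uniform has higher entropy.
Answer: B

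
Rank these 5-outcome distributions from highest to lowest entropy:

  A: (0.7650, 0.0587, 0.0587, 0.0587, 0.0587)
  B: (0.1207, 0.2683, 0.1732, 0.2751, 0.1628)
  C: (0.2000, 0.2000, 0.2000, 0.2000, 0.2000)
C > B > A

Key insight: Entropy is maximized by uniform distributions and minimized by concentrated distributions.

- Uniform distributions have maximum entropy log₂(5) = 2.3219 bits
- The more "peaked" or concentrated a distribution, the lower its entropy

Entropies:
  H(A) = 1.2566 bits
  H(B) = 2.2540 bits
  H(C) = 2.3219 bits

Ranking: C > B > A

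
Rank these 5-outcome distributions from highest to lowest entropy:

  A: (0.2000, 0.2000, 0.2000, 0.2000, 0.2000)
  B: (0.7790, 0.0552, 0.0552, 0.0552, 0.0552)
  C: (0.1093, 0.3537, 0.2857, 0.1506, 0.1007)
A > C > B

Key insight: Entropy is maximized by uniform distributions and minimized by concentrated distributions.

- Uniform distributions have maximum entropy log₂(5) = 2.3219 bits
- The more "peaked" or concentrated a distribution, the lower its entropy

Entropies:
  H(A) = 2.3219 bits
  H(B) = 1.2040 bits
  H(C) = 2.1406 bits

Ranking: A > C > B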